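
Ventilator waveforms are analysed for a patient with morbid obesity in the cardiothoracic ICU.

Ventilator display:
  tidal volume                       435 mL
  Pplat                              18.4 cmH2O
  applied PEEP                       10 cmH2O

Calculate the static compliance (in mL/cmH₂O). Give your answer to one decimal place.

51.8

Cstat = Vt / (Pplat − PEEP) = 435 / (18.4 − 10) = 435 / 8.4 = 51.786 mL/cmH2O.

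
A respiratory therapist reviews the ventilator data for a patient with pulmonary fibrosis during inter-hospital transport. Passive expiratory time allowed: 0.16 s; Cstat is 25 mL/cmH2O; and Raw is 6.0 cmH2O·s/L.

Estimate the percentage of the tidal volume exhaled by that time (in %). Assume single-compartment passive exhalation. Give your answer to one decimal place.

65.6

τ = R × C = 6.0 × 25 mL/cmH2O = 6.0 × 0.025 L/cmH2O = 0.15 s.
Passive exhalation: V(t)/V₀ = e^(−t/τ) = e^(−0.16/0.15) = 0.3442.
Fraction exhaled = 1 − 0.3442 = 0.6558 → 65.58%.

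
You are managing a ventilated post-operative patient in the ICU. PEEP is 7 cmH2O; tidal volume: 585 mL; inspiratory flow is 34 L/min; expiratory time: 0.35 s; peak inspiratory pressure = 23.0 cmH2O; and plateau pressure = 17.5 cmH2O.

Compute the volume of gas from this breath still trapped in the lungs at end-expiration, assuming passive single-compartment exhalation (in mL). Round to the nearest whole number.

306

Flow: 34 L/min ÷ 60 = 0.5667 L/s.
R = (PIP − Pplat)/V̇ = (23.0 − 17.5) / 0.5667 = 5.5/0.5667 = 9.705 cmH2O·s/L.
C = Vt/(Pplat − PEEP) = 585.0 / (17.5 − 7) = 585.0/10.5 = 55.714 mL/cmH2O.
τ = R × C = 9.705 × 0.05571 L/cmH2O = 0.5407 s.
Fraction remaining = e^(−Te/τ) = e^(−0.35/0.5407) = 0.5235.
Trapped volume = 585.0 × 0.5235 = 306.25 mL.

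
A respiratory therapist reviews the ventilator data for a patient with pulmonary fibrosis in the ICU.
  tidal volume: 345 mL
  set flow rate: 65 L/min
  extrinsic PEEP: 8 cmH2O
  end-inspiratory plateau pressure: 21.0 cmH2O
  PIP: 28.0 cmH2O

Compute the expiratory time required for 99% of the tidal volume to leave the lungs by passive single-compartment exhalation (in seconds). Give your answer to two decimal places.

Flow: 65 L/min ÷ 60 = 1.0833 L/s.
R = (PIP − Pplat)/V̇ = (28.0 − 21.0) / 1.0833 = 7.0/1.0833 = 6.462 cmH2O·s/L.
C = Vt/(Pplat − PEEP) = 345.0 / (21.0 − 8) = 345.0/13.0 = 26.538 mL/cmH2O.
τ = R × C = 6.462 × 0.02654 L/cmH2O = 0.1715 s.
t = −τ·ln(1 − 0.99) = −0.1715·ln(0.01) = 0.7898 s.

0.79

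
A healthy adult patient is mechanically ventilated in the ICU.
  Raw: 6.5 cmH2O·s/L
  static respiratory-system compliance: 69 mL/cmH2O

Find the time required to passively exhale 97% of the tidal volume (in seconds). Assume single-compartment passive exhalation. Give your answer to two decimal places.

1.57

τ = R × C = 6.5 × 69 mL/cmH2O = 6.5 × 0.069 L/cmH2O = 0.4485 s.
Exhaled fraction f = 1 − e^(−t/τ) → t = −τ·ln(1 − f) = −0.4485·ln(0.03) = 1.573 s.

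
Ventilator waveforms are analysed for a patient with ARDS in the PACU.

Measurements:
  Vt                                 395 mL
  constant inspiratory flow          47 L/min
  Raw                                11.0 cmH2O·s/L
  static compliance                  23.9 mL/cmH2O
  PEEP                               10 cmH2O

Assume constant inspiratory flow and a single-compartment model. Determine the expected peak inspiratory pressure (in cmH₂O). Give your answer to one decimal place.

35.1

Flow: 47 L/min ÷ 60 = 0.7833 L/s.
Equation of motion (constant flow): PIP = Vt/C + R·V̇ + PEEP.
PIP = 395/23.9 + 11.0×0.7833 + 10 = 16.527 + 8.616 + 10 = 35.143 cmH2O.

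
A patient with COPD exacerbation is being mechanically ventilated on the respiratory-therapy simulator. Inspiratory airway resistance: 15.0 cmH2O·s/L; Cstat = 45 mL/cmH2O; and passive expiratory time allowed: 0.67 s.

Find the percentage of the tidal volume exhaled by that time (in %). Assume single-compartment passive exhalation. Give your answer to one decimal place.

τ = R × C = 15.0 × 45 mL/cmH2O = 15.0 × 0.045 L/cmH2O = 0.675 s.
Passive exhalation: V(t)/V₀ = e^(−t/τ) = e^(−0.67/0.675) = 0.3706.
Fraction exhaled = 1 − 0.3706 = 0.6294 → 62.94%.

62.9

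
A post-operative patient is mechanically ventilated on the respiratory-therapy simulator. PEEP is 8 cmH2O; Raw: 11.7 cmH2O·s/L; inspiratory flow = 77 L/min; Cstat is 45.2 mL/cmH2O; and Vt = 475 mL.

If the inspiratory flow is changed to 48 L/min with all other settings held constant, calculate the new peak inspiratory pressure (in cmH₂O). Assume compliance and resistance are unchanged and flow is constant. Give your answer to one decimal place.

Flow: 77 L/min ÷ 60 = 1.2833 L/s.
New flow: 48 L/min ÷ 60 = 0.8 L/s.
PIP = Vt/C + R·V̇ + PEEP (constant-flow equation of motion).
Only the resistive term changes: ΔPIP = R × ΔV̇ = 11.7 × (0.8 − 1.2833) = 11.7 × -0.4833 = -5.655 cmH2O.
Original PIP = 475/45.2 + 11.7×1.2833 + 8 = 33.523 cmH2O; new PIP = 33.523 + (-5.655) = 27.868 cmH2O.

27.9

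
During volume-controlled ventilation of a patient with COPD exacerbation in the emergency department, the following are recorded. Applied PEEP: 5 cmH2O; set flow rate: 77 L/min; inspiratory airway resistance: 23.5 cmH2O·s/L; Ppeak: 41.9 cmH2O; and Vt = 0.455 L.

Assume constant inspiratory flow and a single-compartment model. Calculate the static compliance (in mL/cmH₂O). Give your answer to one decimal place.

67.5

Flow: 77 L/min ÷ 60 = 1.2833 L/s.
Equation of motion (constant flow): PIP = Vt/C + R·V̇ + PEEP.
Vt/C = PIP − R·V̇ − PEEP = 41.9 − 23.5×1.2833 − 5 = 41.9 − 30.158 − 5 = 6.742 cmH2O.
C = Vt / 6.742 = 455 / 6.742 = 67.487 mL/cmH2O.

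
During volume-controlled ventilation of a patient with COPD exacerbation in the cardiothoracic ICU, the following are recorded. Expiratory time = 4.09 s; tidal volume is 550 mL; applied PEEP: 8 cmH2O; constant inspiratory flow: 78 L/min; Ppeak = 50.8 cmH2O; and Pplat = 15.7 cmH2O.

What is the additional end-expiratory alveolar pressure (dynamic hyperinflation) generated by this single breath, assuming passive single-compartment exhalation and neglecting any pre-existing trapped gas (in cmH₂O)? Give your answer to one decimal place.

0.9

Flow: 78 L/min ÷ 60 = 1.3 L/s.
R = (PIP − Pplat)/V̇ = (50.8 − 15.7) / 1.3 = 35.1/1.3 = 27.0 cmH2O·s/L.
C = Vt/(Pplat − PEEP) = 550.0 / (15.7 − 8) = 550.0/7.7 = 71.429 mL/cmH2O.
τ = R × C = 27.0 × 0.07143 L/cmH2O = 1.929 s.
Fraction remaining = e^(−Te/τ) = e^(−4.09/1.929) = 0.12; trapped volume = 550.0 × 0.12 = 66.0 mL.
Additional alveolar pressure from trapping ≈ V_trapped / C = 66.0 / 71.429 = 0.924 cmH2O.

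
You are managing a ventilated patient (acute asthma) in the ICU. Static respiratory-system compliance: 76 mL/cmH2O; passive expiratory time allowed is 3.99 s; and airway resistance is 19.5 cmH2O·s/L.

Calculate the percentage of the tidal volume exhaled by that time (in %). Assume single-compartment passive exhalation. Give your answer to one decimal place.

τ = R × C = 19.5 × 76 mL/cmH2O = 19.5 × 0.076 L/cmH2O = 1.482 s.
Passive exhalation: V(t)/V₀ = e^(−t/τ) = e^(−3.99/1.482) = 0.06772.
Fraction exhaled = 1 − 0.06772 = 0.9323 → 93.23%.

93.2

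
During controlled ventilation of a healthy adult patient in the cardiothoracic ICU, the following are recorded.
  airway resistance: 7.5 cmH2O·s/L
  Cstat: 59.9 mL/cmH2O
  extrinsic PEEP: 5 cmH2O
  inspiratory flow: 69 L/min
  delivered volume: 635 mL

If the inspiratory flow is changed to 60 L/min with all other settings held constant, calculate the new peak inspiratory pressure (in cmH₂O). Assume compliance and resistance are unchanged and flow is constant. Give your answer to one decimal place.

Flow: 69 L/min ÷ 60 = 1.15 L/s.
New flow: 60 L/min ÷ 60 = 1 L/s.
PIP = Vt/C + R·V̇ + PEEP (constant-flow equation of motion).
Only the resistive term changes: ΔPIP = R × ΔV̇ = 7.5 × (1 − 1.15) = 7.5 × -0.15 = -1.125 cmH2O.
Original PIP = 635/59.9 + 7.5×1.15 + 5 = 24.226 cmH2O; new PIP = 24.226 + (-1.125) = 23.101 cmH2O.

23.1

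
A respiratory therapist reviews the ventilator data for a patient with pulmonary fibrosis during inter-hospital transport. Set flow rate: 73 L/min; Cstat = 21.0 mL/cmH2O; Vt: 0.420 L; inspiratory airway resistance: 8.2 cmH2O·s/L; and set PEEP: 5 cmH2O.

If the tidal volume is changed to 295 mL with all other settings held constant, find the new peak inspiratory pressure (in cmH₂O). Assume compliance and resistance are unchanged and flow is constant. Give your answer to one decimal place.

29.0

Flow: 73 L/min ÷ 60 = 1.2167 L/s.
PIP = Vt/C + R·V̇ + PEEP (constant-flow equation of motion).
Only the elastic term changes: ΔPIP = ΔVt / C = (295 − 420) / 21.0 = -5.952 cmH2O.
Original PIP = 420/21.0 + 8.2×1.2167 + 5 = 34.977 cmH2O; new PIP = 34.977 + (-5.952) = 29.025 cmH2O.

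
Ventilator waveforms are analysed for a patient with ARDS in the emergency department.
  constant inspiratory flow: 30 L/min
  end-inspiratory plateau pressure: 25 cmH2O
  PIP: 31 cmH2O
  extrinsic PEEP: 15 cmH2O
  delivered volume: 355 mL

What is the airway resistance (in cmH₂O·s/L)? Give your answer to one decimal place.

Flow: 30 L/min ÷ 60 = 0.5 L/s.
Raw = (PIP − Pplat) / flow = (31 − 25) / 0.5 = 6.0 / 0.5 = 12.0 cmH2O·s/L.

12.0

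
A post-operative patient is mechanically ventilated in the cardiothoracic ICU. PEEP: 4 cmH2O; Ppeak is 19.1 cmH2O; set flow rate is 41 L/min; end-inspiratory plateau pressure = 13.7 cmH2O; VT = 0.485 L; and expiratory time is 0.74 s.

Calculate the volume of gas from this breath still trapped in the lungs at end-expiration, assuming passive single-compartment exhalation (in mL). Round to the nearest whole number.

Flow: 41 L/min ÷ 60 = 0.6833 L/s.
R = (PIP − Pplat)/V̇ = (19.1 − 13.7) / 0.6833 = 5.4/0.6833 = 7.903 cmH2O·s/L.
C = Vt/(Pplat − PEEP) = 485.0 / (13.7 − 4) = 485.0/9.7 = 50.0 mL/cmH2O.
τ = R × C = 7.903 × 0.05 L/cmH2O = 0.3952 s.
Fraction remaining = e^(−Te/τ) = e^(−0.74/0.3952) = 0.1537.
Trapped volume = 485.0 × 0.1537 = 74.545 mL.

75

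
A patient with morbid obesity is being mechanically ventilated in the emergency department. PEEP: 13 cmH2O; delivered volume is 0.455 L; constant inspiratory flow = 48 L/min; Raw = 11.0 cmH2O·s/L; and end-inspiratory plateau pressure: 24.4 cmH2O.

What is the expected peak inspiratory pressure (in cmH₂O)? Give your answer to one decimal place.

Flow: 48 L/min ÷ 60 = 0.8 L/s.
PIP = Pplat + Raw × flow = 24.4 + 11.0 × 0.8 = 24.4 + 8.8 = 33.2 cmH2O.

33.2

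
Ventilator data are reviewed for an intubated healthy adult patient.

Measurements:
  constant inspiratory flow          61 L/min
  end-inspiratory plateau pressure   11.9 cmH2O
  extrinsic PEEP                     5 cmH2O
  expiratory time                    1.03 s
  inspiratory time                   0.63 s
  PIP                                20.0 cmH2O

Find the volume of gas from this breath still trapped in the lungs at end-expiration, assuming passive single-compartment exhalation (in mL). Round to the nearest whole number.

159

Flow: 61 L/min ÷ 60 = 1.0167 L/s.
Vt = flow × Ti = 1.0167 L/s × 0.63 s × 1000 mL/L = 640.52 mL.
R = (PIP − Pplat)/V̇ = (20.0 − 11.9) / 1.0167 = 8.1/1.0167 = 7.967 cmH2O·s/L.
C = Vt/(Pplat − PEEP) = 640.52 / (11.9 − 5) = 640.52/6.9 = 92.829 mL/cmH2O.
τ = R × C = 7.967 × 0.09283 L/cmH2O = 0.7396 s.
Fraction remaining = e^(−Te/τ) = e^(−1.03/0.7396) = 0.2484.
Trapped volume = 640.52 × 0.2484 = 159.11 mL.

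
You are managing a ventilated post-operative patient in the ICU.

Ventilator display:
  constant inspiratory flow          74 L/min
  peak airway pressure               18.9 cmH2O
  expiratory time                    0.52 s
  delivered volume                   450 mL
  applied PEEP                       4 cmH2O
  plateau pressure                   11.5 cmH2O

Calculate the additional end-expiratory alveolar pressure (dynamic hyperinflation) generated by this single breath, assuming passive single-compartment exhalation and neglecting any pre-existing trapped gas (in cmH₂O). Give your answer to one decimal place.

1.8

Flow: 74 L/min ÷ 60 = 1.2333 L/s.
R = (PIP − Pplat)/V̇ = (18.9 − 11.5) / 1.2333 = 7.4/1.2333 = 6.0 cmH2O·s/L.
C = Vt/(Pplat − PEEP) = 450.0 / (11.5 − 4) = 450.0/7.5 = 60.0 mL/cmH2O.
τ = R × C = 6.0 × 0.06 L/cmH2O = 0.36 s.
Fraction remaining = e^(−Te/τ) = e^(−0.52/0.36) = 0.2359; trapped volume = 450.0 × 0.2359 = 106.16 mL.
Additional alveolar pressure from trapping ≈ V_trapped / C = 106.16 / 60.0 = 1.769 cmH2O.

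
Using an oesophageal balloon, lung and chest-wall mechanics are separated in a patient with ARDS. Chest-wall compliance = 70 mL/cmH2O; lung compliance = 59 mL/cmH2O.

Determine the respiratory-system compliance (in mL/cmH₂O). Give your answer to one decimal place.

Lung and chest wall are elastances in series: 1/Crs = 1/CL + 1/Ccw.
1/Crs = 1/59 + 1/70 = 0.03123.
Crs = 32.02 mL/cmH2O.

32.0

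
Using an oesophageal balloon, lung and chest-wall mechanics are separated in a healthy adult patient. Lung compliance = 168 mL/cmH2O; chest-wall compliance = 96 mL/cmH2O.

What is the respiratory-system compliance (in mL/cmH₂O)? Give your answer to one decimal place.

Lung and chest wall are elastances in series: 1/Crs = 1/CL + 1/Ccw.
1/Crs = 1/168 + 1/96 = 0.01637.
Crs = 61.087 mL/cmH2O.

61.1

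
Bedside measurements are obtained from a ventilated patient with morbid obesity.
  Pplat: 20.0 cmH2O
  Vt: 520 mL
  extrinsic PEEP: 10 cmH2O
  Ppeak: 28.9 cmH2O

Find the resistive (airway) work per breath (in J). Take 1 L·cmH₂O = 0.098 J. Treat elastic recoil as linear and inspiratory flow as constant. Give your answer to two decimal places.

With constant inspiratory flow the resistive pressure is constant at PIP − Pplat = 28.9 − 20.0 = 8.9 cmH2O, so resistive work = 8.9 × 0.520 = 4.628 L·cmH2O.
× 0.098 J/(L·cmH2O) → 0.4535 J.

0.45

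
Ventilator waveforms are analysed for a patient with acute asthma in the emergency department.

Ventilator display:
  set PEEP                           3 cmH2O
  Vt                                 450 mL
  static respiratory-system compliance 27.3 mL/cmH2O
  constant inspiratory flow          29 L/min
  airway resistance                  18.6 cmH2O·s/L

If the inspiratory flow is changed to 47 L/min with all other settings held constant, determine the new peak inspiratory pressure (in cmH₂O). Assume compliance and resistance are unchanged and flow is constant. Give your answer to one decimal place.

34.1

Flow: 29 L/min ÷ 60 = 0.4833 L/s.
New flow: 47 L/min ÷ 60 = 0.7833 L/s.
PIP = Vt/C + R·V̇ + PEEP (constant-flow equation of motion).
Only the resistive term changes: ΔPIP = R × ΔV̇ = 18.6 × (0.7833 − 0.4833) = 18.6 × 0.3 = 5.58 cmH2O.
Original PIP = 450/27.3 + 18.6×0.4833 + 3 = 28.473 cmH2O; new PIP = 28.473 + (5.58) = 34.053 cmH2O.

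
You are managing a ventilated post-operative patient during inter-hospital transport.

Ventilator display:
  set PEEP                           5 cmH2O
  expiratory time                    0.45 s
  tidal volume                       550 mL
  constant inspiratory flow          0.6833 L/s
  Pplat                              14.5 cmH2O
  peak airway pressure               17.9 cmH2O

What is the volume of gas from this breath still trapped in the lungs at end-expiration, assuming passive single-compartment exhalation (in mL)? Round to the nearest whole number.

115

R = (PIP − Pplat)/V̇ = (17.9 − 14.5) / 0.6833 = 3.4/0.6833 = 4.976 cmH2O·s/L.
C = Vt/(Pplat − PEEP) = 550.0 / (14.5 − 5) = 550.0/9.5 = 57.895 mL/cmH2O.
τ = R × C = 4.976 × 0.0579 L/cmH2O = 0.2881 s.
Fraction remaining = e^(−Te/τ) = e^(−0.45/0.2881) = 0.2097.
Trapped volume = 550.0 × 0.2097 = 115.34 mL.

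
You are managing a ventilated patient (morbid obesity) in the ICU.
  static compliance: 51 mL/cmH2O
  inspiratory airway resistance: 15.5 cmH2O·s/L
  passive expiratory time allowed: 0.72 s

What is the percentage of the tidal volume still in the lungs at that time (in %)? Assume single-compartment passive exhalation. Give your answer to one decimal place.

40.2

τ = R × C = 15.5 × 51 mL/cmH2O = 15.5 × 0.051 L/cmH2O = 0.7905 s.
Passive exhalation: V(t)/V₀ = e^(−t/τ) = e^(−0.72/0.7905) = 0.4022.
Fraction remaining = 0.4022 → 40.22%.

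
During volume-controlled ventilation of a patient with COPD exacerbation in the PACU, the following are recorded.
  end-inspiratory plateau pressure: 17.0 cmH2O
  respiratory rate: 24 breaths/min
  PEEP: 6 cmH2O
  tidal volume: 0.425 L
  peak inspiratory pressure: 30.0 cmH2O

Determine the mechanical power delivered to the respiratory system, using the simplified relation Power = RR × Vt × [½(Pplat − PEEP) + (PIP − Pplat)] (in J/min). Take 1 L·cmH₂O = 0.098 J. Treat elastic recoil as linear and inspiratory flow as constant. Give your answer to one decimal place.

18.5

Per-breath work = Vt × [½(Pplat−PEEP) + (PIP−Pplat)] = 0.425 × [0.5×11.0 + 13.0] = 0.425 × 18.5 = 7.863 L·cmH2O.
Power = 24 × 7.863 = 188.71 L·cmH2O/min.
× 0.098 J/(L·cmH2O) → 18.494 J/min.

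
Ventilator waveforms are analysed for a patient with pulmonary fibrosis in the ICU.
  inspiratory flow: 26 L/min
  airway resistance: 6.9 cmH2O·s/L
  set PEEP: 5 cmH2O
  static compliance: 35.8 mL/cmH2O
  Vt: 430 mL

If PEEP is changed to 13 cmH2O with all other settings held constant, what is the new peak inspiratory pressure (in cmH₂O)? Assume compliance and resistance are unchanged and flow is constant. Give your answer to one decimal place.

28.0

Flow: 26 L/min ÷ 60 = 0.4333 L/s.
PIP = Vt/C + R·V̇ + PEEP (constant-flow equation of motion).
Only the baseline term changes: ΔPIP = ΔPEEP = 13 − 5 = 8.0 cmH2O.
Original PIP = 430/35.8 + 6.9×0.4333 + 5 = 20.001 cmH2O; new PIP = 20.001 + (8.0) = 28.001 cmH2O.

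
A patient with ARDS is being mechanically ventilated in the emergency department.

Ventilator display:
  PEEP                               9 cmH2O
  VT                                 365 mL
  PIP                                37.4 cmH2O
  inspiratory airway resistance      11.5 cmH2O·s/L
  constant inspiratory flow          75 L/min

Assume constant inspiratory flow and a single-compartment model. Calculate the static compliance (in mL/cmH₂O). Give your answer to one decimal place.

26.0

Flow: 75 L/min ÷ 60 = 1.25 L/s.
Equation of motion (constant flow): PIP = Vt/C + R·V̇ + PEEP.
Vt/C = PIP − R·V̇ − PEEP = 37.4 − 11.5×1.25 − 9 = 37.4 − 14.375 − 9 = 14.025 cmH2O.
C = Vt / 14.025 = 365 / 14.025 = 26.025 mL/cmH2O.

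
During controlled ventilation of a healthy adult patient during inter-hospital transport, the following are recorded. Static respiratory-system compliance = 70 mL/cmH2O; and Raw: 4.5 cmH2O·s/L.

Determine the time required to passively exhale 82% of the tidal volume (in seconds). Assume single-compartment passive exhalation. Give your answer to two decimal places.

τ = R × C = 4.5 × 70 mL/cmH2O = 4.5 × 0.070 L/cmH2O = 0.315 s.
Exhaled fraction f = 1 − e^(−t/τ) → t = −τ·ln(1 − f) = −0.315·ln(0.18) = 0.5402 s.

0.54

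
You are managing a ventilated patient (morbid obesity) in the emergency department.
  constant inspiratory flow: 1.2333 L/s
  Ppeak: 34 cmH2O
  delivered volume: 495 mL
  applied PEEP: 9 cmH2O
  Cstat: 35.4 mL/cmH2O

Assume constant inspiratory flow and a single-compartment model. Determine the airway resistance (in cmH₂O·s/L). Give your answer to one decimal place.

8.9

Equation of motion (constant flow): PIP = Vt/C + R·V̇ + PEEP.
R·V̇ = PIP − Vt/C − PEEP = 34 − 495/35.4 − 9 = 34 − 13.983 − 9 = 11.017 cmH2O.
R = 11.017 / 1.2333 = 8.933 cmH2O·s/L.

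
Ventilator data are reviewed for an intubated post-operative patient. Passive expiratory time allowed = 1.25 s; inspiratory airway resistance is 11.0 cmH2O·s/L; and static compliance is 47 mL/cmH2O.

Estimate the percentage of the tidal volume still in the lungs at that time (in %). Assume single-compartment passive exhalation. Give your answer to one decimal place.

8.9

τ = R × C = 11.0 × 47 mL/cmH2O = 11.0 × 0.047 L/cmH2O = 0.517 s.
Passive exhalation: V(t)/V₀ = e^(−t/τ) = e^(−1.25/0.517) = 0.08912.
Fraction remaining = 0.08912 → 8.912%.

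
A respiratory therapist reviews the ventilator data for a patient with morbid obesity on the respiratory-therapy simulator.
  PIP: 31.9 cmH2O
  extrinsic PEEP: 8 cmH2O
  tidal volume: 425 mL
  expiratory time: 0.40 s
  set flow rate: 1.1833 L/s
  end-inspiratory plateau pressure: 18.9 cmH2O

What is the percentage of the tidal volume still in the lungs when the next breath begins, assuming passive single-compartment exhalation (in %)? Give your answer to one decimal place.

39.3

R = (PIP − Pplat)/V̇ = (31.9 − 18.9) / 1.1833 = 13.0/1.1833 = 10.986 cmH2O·s/L.
C = Vt/(Pplat − PEEP) = 425.0 / (18.9 − 8) = 425.0/10.9 = 38.991 mL/cmH2O.
τ = R × C = 10.986 × 0.03899 L/cmH2O = 0.4283 s.
Fraction remaining at end-expiration = e^(−Te/τ) = e^(−0.40/0.4283) = 0.393 → 39.3%.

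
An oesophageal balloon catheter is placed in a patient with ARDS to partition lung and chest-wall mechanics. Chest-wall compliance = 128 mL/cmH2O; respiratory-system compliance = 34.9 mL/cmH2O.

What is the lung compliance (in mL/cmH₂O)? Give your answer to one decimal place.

48.0

1/CL = 1/Crs − 1/Ccw.
1/CL = 1/34.9 − 1/128 = 0.02084.
CL = 47.985 mL/cmH2O.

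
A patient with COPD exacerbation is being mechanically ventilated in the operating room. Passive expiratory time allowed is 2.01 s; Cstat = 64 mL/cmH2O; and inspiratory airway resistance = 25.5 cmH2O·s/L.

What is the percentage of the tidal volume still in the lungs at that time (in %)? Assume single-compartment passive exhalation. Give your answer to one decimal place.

τ = R × C = 25.5 × 64 mL/cmH2O = 25.5 × 0.064 L/cmH2O = 1.632 s.
Passive exhalation: V(t)/V₀ = e^(−t/τ) = e^(−2.01/1.632) = 0.2918.
Fraction remaining = 0.2918 → 29.18%.

29.2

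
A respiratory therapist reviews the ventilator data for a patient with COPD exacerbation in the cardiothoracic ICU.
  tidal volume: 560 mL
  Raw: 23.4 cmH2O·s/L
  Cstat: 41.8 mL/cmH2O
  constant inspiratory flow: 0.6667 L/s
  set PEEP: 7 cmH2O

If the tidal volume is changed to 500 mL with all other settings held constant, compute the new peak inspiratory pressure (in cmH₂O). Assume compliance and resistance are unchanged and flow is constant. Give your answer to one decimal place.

PIP = Vt/C + R·V̇ + PEEP (constant-flow equation of motion).
Only the elastic term changes: ΔPIP = ΔVt / C = (500 − 560) / 41.8 = -1.435 cmH2O.
Original PIP = 560/41.8 + 23.4×0.6667 + 7 = 35.998 cmH2O; new PIP = 35.998 + (-1.435) = 34.563 cmH2O.

34.6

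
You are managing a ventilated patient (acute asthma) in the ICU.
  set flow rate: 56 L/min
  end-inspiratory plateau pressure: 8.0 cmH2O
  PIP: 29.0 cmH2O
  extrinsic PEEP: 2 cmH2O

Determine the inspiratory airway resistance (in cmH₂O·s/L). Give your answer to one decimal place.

Flow: 56 L/min ÷ 60 = 0.9333 L/s.
Raw = (PIP − Pplat) / flow = (29.0 − 8.0) / 0.9333 = 21.0 / 0.9333 = 22.501 cmH2O·s/L.

22.5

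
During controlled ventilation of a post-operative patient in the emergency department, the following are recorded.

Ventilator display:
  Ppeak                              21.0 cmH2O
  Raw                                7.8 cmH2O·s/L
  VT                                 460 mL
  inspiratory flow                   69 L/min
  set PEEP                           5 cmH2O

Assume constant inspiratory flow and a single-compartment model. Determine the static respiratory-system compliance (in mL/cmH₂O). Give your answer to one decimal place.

65.4

Flow: 69 L/min ÷ 60 = 1.15 L/s.
Equation of motion (constant flow): PIP = Vt/C + R·V̇ + PEEP.
Vt/C = PIP − R·V̇ − PEEP = 21.0 − 7.8×1.15 − 5 = 21.0 − 8.97 − 5 = 7.03 cmH2O.
C = Vt / 7.03 = 460 / 7.03 = 65.434 mL/cmH2O.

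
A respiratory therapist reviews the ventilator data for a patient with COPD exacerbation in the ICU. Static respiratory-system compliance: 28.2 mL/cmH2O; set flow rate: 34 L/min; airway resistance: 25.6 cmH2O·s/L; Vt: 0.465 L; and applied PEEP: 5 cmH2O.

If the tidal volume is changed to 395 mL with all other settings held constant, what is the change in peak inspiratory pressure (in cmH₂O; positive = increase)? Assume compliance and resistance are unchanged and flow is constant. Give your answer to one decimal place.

PIP = Vt/C + R·V̇ + PEEP (constant-flow equation of motion).
Only the elastic term changes: ΔPIP = ΔVt / C = (395 − 465) / 28.2 = -2.482 cmH2O.

-2.5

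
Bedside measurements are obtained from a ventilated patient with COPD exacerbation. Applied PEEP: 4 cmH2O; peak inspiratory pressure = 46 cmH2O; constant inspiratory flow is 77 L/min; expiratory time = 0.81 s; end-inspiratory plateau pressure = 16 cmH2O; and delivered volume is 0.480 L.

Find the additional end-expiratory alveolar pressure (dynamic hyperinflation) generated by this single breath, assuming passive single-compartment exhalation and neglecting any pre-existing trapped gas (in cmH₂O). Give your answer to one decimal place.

5.0

Flow: 77 L/min ÷ 60 = 1.2833 L/s.
R = (PIP − Pplat)/V̇ = (46 − 16) / 1.2833 = 30.0/1.2833 = 23.377 cmH2O·s/L.
C = Vt/(Pplat − PEEP) = 480.0 / (16 − 4) = 480.0/12.0 = 40.0 mL/cmH2O.
τ = R × C = 23.377 × 0.04 L/cmH2O = 0.9351 s.
Fraction remaining = e^(−Te/τ) = e^(−0.81/0.9351) = 0.4205; trapped volume = 480.0 × 0.4205 = 201.84 mL.
Additional alveolar pressure from trapping ≈ V_trapped / C = 201.84 / 40.0 = 5.046 cmH2O.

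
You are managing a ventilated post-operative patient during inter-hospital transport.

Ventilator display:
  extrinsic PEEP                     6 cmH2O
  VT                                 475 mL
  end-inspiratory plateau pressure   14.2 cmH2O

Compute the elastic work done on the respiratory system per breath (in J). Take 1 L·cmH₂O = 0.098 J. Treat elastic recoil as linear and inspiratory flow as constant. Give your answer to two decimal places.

Elastic work ≈ ½ × (Pplat − PEEP) × Vt = 0.5 × (14.2 − 6) × 0.475 L = 0.5 × 8.2 × 0.475 = 1.948 L·cmH2O.
× 0.098 J/(L·cmH2O) → 0.1909 J.

0.19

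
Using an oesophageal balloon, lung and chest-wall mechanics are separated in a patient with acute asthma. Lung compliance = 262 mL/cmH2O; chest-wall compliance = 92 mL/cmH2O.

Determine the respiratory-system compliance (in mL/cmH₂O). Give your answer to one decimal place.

68.1

Lung and chest wall are elastances in series: 1/Crs = 1/CL + 1/Ccw.
1/Crs = 1/262 + 1/92 = 0.01469.
Crs = 68.074 mL/cmH2O.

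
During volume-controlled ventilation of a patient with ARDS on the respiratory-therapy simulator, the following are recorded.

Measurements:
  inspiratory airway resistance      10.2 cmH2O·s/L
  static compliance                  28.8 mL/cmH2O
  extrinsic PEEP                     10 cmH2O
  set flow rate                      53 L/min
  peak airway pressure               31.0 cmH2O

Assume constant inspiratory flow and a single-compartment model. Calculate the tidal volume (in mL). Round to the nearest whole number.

345

Flow: 53 L/min ÷ 60 = 0.8833 L/s.
Equation of motion (constant flow): PIP = Vt/C + R·V̇ + PEEP.
Vt/C = PIP − R·V̇ − PEEP = 31.0 − 9.01 − 10 = 11.99 cmH2O.
Vt = C × 11.99 = 28.8 × 11.99 = 345.31 mL.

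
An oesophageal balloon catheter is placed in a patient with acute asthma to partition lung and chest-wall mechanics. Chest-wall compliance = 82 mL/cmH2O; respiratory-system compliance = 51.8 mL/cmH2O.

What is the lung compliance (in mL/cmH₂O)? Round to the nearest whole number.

1/CL = 1/Crs − 1/Ccw.
1/CL = 1/51.8 − 1/82 = 0.00711.
CL = 140.65 mL/cmH2O.

141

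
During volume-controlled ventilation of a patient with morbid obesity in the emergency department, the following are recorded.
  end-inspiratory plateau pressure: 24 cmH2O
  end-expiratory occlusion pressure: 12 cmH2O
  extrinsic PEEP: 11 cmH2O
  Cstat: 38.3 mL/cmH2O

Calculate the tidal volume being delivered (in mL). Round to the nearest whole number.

End-expiratory occlusion gives total PEEP = 12 cmH2O (intrinsic PEEP = 12 − 11 = 1). Use total PEEP for the elastic gradient.
Vt = Cstat × (Pplat − PEEPtotal) = 38.3 × (24 − 12) = 38.3 × 12.0 = 459.6 mL.

460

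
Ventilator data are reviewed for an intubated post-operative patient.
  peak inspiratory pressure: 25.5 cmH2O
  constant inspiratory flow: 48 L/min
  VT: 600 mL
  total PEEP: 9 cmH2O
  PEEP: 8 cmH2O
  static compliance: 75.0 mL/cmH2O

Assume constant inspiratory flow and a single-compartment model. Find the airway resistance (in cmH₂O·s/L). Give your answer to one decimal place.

Flow: 48 L/min ÷ 60 = 0.8 L/s.
Total PEEP = 9 cmH2O (set 8 + intrinsic 1); this is the baseline alveolar pressure.
Equation of motion (constant flow): PIP = Vt/C + R·V̇ + PEEP.
R·V̇ = PIP − Vt/C − PEEP = 25.5 − 600/75.0 − 9 = 25.5 − 8.0 − 9 = 8.5 cmH2O.
R = 8.5 / 0.8 = 10.625 cmH2O·s/L.

10.6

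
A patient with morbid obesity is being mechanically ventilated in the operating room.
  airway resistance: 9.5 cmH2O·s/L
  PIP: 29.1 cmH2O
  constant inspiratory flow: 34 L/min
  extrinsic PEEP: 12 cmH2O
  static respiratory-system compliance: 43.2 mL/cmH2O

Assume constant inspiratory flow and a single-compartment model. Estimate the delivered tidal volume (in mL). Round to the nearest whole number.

Flow: 34 L/min ÷ 60 = 0.5667 L/s.
Equation of motion (constant flow): PIP = Vt/C + R·V̇ + PEEP.
Vt/C = PIP − R·V̇ − PEEP = 29.1 − 5.384 − 12 = 11.716 cmH2O.
Vt = C × 11.716 = 43.2 × 11.716 = 506.13 mL.

506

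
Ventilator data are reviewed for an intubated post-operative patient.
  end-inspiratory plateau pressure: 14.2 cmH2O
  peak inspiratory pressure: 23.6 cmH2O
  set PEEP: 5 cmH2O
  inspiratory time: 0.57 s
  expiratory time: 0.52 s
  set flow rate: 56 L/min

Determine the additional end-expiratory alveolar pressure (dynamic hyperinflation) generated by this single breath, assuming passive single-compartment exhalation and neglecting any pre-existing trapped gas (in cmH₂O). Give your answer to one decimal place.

Flow: 56 L/min ÷ 60 = 0.9333 L/s.
Vt = flow × Ti = 0.9333 L/s × 0.57 s × 1000 mL/L = 531.98 mL.
R = (PIP − Pplat)/V̇ = (23.6 − 14.2) / 0.9333 = 9.4/0.9333 = 10.072 cmH2O·s/L.
C = Vt/(Pplat − PEEP) = 531.98 / (14.2 − 5) = 531.98/9.2 = 57.824 mL/cmH2O.
τ = R × C = 10.072 × 0.05782 L/cmH2O = 0.5824 s.
Fraction remaining = e^(−Te/τ) = e^(−0.52/0.5824) = 0.4095; trapped volume = 531.98 × 0.4095 = 217.85 mL.
Additional alveolar pressure from trapping ≈ V_trapped / C = 217.85 / 57.824 = 3.767 cmH2O.

3.8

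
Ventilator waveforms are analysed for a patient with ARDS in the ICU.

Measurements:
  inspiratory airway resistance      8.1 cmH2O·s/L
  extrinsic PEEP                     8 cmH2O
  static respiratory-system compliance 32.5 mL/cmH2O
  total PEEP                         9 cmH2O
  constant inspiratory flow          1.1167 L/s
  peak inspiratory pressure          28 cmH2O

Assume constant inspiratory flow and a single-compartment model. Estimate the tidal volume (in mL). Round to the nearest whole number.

Total PEEP = 9 cmH2O (set 8 + intrinsic 1); this is the baseline alveolar pressure.
Equation of motion (constant flow): PIP = Vt/C + R·V̇ + PEEP.
Vt/C = PIP − R·V̇ − PEEP = 28 − 9.045 − 9 = 9.955 cmH2O.
Vt = C × 9.955 = 32.5 × 9.955 = 323.54 mL.

324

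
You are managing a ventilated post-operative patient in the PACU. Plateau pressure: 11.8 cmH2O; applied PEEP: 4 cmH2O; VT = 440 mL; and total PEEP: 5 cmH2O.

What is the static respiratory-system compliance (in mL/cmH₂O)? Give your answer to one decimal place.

End-expiratory occlusion gives total PEEP = 5 cmH2O (intrinsic PEEP = 5 − 4 = 1). Use total PEEP for the elastic gradient.
Cstat = Vt / (Pplat − PEEPtotal) = 440 / (11.8 − 5) = 440 / 6.8 = 64.706 mL/cmH2O.

64.7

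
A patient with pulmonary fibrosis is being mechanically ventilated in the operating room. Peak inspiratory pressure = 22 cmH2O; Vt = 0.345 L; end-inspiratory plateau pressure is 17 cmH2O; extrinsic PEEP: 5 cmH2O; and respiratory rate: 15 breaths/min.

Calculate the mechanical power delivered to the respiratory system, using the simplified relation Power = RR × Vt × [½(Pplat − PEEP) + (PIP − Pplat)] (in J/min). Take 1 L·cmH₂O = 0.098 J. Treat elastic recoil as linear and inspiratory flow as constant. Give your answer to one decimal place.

Per-breath work = Vt × [½(Pplat−PEEP) + (PIP−Pplat)] = 0.345 × [0.5×12.0 + 5.0] = 0.345 × 11.0 = 3.795 L·cmH2O.
Power = 15 × 3.795 = 56.925 L·cmH2O/min.
× 0.098 J/(L·cmH2O) → 5.579 J/min.

5.6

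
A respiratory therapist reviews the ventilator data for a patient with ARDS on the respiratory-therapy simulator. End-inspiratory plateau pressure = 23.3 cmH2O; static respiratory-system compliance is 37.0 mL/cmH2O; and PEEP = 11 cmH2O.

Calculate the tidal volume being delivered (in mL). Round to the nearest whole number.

Vt = Cstat × (Pplat − PEEP) = 37.0 × (23.3 − 11) = 37.0 × 12.3 = 455.1 mL.

455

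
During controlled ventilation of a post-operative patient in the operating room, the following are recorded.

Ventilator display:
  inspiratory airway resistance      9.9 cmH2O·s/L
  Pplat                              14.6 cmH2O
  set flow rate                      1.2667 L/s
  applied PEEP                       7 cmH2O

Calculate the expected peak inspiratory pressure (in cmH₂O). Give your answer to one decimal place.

PIP = Pplat + Raw × flow = 14.6 + 9.9 × 1.2667 = 14.6 + 12.54 = 27.14 cmH2O.

27.1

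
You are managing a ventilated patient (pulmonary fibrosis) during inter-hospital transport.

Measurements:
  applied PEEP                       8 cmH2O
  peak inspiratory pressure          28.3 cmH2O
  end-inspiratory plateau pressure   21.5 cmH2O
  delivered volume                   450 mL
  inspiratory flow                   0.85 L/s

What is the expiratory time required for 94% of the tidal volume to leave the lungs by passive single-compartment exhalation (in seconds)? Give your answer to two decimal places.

R = (PIP − Pplat)/V̇ = (28.3 − 21.5) / 0.85 = 6.8/0.85 = 8.0 cmH2O·s/L.
C = Vt/(Pplat − PEEP) = 450.0 / (21.5 − 8) = 450.0/13.5 = 33.333 mL/cmH2O.
τ = R × C = 8.0 × 0.03333 L/cmH2O = 0.2666 s.
t = −τ·ln(1 − 0.94) = −0.2666·ln(0.06) = 0.7501 s.

0.75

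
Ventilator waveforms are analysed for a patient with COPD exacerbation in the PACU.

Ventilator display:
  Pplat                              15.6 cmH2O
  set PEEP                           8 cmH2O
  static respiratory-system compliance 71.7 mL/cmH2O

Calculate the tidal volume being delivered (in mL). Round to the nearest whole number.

545

Vt = Cstat × (Pplat − PEEP) = 71.7 × (15.6 − 8) = 71.7 × 7.6 = 544.92 mL.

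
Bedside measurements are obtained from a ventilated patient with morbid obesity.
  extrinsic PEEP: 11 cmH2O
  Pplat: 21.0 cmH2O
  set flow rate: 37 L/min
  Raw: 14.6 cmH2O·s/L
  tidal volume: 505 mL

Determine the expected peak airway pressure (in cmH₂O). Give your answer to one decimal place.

Flow: 37 L/min ÷ 60 = 0.6167 L/s.
PIP = Pplat + Raw × flow = 21.0 + 14.6 × 0.6167 = 21.0 + 9.004 = 30.004 cmH2O.

30.0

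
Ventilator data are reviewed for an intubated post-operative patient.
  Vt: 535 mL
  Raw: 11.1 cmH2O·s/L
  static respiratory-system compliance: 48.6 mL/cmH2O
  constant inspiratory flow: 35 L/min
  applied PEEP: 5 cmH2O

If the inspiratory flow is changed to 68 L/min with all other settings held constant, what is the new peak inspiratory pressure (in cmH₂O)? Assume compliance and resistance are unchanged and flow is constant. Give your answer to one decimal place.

Flow: 35 L/min ÷ 60 = 0.5833 L/s.
New flow: 68 L/min ÷ 60 = 1.1333 L/s.
PIP = Vt/C + R·V̇ + PEEP (constant-flow equation of motion).
Only the resistive term changes: ΔPIP = R × ΔV̇ = 11.1 × (1.1333 − 0.5833) = 11.1 × 0.55 = 6.105 cmH2O.
Original PIP = 535/48.6 + 11.1×0.5833 + 5 = 22.483 cmH2O; new PIP = 22.483 + (6.105) = 28.588 cmH2O.

28.6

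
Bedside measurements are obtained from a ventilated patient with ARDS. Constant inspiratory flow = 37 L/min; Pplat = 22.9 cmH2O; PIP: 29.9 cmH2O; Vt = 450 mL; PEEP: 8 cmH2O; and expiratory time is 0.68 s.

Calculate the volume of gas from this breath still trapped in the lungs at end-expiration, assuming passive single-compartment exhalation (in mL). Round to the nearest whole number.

Flow: 37 L/min ÷ 60 = 0.6167 L/s.
R = (PIP − Pplat)/V̇ = (29.9 − 22.9) / 0.6167 = 7.0/0.6167 = 11.351 cmH2O·s/L.
C = Vt/(Pplat − PEEP) = 450.0 / (22.9 − 8) = 450.0/14.9 = 30.201 mL/cmH2O.
τ = R × C = 11.351 × 0.0302 L/cmH2O = 0.3428 s.
Fraction remaining = e^(−Te/τ) = e^(−0.68/0.3428) = 0.1376.
Trapped volume = 450.0 × 0.1376 = 61.92 mL.

62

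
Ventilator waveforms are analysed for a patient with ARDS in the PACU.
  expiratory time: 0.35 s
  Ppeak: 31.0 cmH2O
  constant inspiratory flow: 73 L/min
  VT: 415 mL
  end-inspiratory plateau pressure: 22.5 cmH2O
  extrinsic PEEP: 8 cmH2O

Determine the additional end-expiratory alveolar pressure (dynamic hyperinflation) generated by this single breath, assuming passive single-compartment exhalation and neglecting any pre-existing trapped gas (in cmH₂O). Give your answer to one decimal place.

Flow: 73 L/min ÷ 60 = 1.2167 L/s.
R = (PIP − Pplat)/V̇ = (31.0 − 22.5) / 1.2167 = 8.5/1.2167 = 6.986 cmH2O·s/L.
C = Vt/(Pplat − PEEP) = 415.0 / (22.5 − 8) = 415.0/14.5 = 28.621 mL/cmH2O.
τ = R × C = 6.986 × 0.02862 L/cmH2O = 0.1999 s.
Fraction remaining = e^(−Te/τ) = e^(−0.35/0.1999) = 0.1736; trapped volume = 415.0 × 0.1736 = 72.044 mL.
Additional alveolar pressure from trapping ≈ V_trapped / C = 72.044 / 28.621 = 2.517 cmH2O.

2.5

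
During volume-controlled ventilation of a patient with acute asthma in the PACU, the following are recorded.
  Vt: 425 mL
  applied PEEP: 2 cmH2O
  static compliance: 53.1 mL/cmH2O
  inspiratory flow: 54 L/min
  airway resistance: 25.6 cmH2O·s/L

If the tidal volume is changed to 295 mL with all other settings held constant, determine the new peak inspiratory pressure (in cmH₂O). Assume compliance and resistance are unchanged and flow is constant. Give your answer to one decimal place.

30.6

Flow: 54 L/min ÷ 60 = 0.9 L/s.
PIP = Vt/C + R·V̇ + PEEP (constant-flow equation of motion).
Only the elastic term changes: ΔPIP = ΔVt / C = (295 − 425) / 53.1 = -2.448 cmH2O.
Original PIP = 425/53.1 + 25.6×0.9 + 2 = 33.044 cmH2O; new PIP = 33.044 + (-2.448) = 30.596 cmH2O.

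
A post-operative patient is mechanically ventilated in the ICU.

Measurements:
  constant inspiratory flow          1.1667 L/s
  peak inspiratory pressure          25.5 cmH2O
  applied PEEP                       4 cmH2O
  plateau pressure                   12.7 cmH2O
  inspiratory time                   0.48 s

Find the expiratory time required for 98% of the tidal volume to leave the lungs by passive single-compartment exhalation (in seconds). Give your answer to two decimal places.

Vt = flow × Ti = 1.1667 L/s × 0.48 s × 1000 mL/L = 560.02 mL.
R = (PIP − Pplat)/V̇ = (25.5 − 12.7) / 1.1667 = 12.8/1.1667 = 10.971 cmH2O·s/L.
C = Vt/(Pplat − PEEP) = 560.02 / (12.7 − 4) = 560.02/8.7 = 64.37 mL/cmH2O.
τ = R × C = 10.971 × 0.06437 L/cmH2O = 0.7062 s.
t = −τ·ln(1 − 0.98) = −0.7062·ln(0.02) = 2.763 s.

2.76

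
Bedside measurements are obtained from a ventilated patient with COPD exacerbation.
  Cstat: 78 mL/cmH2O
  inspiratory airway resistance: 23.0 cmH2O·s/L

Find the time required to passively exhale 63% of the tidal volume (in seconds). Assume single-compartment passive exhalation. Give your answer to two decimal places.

1.78

τ = R × C = 23.0 × 78 mL/cmH2O = 23.0 × 0.078 L/cmH2O = 1.794 s.
Exhaled fraction f = 1 − e^(−t/τ) → t = −τ·ln(1 − f) = −1.794·ln(0.37) = 1.784 s.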